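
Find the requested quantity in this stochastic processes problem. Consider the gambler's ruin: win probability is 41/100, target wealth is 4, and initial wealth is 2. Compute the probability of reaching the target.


Gambler's ruin formula:
r = q/p = 0.5900/0.4100 = 1.4390
P(win) = (1 - r^i)/(1 - r^N)
= (1 - 1.4390^2)/(1 - 1.4390^4)
= 0.3256

0.3256


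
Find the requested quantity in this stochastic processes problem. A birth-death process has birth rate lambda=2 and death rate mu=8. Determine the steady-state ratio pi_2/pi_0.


For birth-death process, pi_n/pi_0 = (lambda/mu)^n
= (2/8)^2
= 0.0625

0.0625


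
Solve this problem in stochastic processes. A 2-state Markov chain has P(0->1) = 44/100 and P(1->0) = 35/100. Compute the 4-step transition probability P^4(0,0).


Computing P^4 by matrix multiplication.
P = [[0.5600, 0.4400], [0.3500, 0.6500]]
After raising P to the power 4:
P^4(0,0) = 0.4441

0.4441


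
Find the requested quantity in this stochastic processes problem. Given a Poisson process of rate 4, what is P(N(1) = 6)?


P(N(t)=k) = (lambda*t)^k * exp(-lambda*t) / k!
lambda*t = 4
= 4^6 * exp(-4) / 6!
= 4096 * 0.0183 / 720
= 0.1042

0.1042


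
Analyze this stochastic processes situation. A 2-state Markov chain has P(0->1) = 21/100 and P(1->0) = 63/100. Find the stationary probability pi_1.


Stationary distribution: pi_0 = p10/(p01+p10), pi_1 = p01/(p01+p10)
p01 = 0.2100, p10 = 0.6300
pi_1 = 0.2500

0.2500


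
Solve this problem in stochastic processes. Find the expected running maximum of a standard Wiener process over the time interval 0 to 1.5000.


E(max B(s)) = sqrt(2t/pi)
= sqrt(2*1.5000/pi)
= sqrt(0.9549)
= 0.9772

0.9772


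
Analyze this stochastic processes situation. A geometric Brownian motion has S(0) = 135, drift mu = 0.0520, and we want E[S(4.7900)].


E[S(t)] = S(0) * exp(mu * t)
= 135 * exp(0.0520 * 4.7900)
= 135 * 1.2828
= 173.1840

173.1840


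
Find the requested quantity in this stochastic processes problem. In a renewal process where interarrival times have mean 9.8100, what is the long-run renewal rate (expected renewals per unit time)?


Long-run renewal rate = 1/E(X)
= 1/9.8100
= 0.1019

0.1019


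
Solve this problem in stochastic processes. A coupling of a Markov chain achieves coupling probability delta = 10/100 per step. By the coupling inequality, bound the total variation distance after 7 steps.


TV distance bound <= (1-delta)^n
= (1 - 0.1000)^7
= 0.9000^7
= 0.4783

0.4783


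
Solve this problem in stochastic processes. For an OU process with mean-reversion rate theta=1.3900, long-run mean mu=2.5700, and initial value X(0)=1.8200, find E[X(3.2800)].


E[X(t)] = mu + (X(0) - mu)*exp(-theta*t)
= 2.5700 + (1.8200 - 2.5700)*exp(-1.3900*3.2800)
= 2.5700 + -0.7500 * 0.0105
= 2.5621

2.5621


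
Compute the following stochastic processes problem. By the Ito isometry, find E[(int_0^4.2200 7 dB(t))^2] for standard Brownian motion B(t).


By Ito isometry: E[(int f dB)^2] = int f^2 dt
= 7^2 * 4.2200
= 49 * 4.2200 = 206.7800

206.7800


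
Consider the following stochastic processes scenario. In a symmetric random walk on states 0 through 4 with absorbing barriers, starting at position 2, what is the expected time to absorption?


For symmetric RW on 0,...,N with absorbing barriers, E(i) = i*(N-i)
E(2) = 2 * 2 = 4

4


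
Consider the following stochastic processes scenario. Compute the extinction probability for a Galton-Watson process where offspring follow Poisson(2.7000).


Since mu = 2.7000 > 1, extinction prob q < 1.
Solve s = exp(mu*(s-1)) iteratively.
q = 0.0844

0.0844


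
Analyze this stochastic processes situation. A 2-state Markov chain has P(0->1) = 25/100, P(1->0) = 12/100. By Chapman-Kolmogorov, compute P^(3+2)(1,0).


P^5 = P^3 * P^2
Computing via matrix multiplication of the transition matrix.
Entry (1,0) of P^5 = 0.2921

0.2921


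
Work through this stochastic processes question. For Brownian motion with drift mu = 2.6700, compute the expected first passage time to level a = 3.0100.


Expected first passage time = a/mu
= 3.0100/2.6700
= 1.1273

1.1273


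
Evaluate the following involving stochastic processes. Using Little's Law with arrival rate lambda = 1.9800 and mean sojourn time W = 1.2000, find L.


Little's Law: L = lambda * W
= 1.9800 * 1.2000
= 2.3760

2.3760


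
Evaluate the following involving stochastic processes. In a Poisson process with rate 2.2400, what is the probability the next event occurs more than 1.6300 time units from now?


P(X > t) = exp(-lambda * t)
= exp(-2.2400 * 1.6300)
= exp(-3.6512) = 0.0260

0.0260


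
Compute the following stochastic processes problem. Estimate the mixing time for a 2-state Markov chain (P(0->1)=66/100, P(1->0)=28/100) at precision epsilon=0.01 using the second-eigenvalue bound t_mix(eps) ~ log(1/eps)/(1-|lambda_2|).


lambda_2 = |1 - p01 - p10| = |1 - 0.6600 - 0.2800| = 0.0600
t_mix ~ log(1/eps)/(1 - |lambda_2|)
= log(100)/(1 - 0.0600) = 4.6052/0.9400
= 4.8991

4.8991


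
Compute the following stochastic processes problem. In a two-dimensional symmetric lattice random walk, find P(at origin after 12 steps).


P = C(12,6)^2 / 4^12
= 924^2 / 16777216
= 853776 / 16777216
= 0.0509

0.0509


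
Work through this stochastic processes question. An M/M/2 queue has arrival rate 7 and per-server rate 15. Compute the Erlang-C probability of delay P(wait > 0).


a = lambda/mu = 0.4667
rho = a/c = 0.2333
Erlang-C formula applied:
C(c,a) = 0.0883

0.0883


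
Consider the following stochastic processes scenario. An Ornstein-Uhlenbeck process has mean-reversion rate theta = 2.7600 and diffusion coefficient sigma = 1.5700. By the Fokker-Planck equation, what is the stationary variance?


Stationary variance = sigma^2 / (2*theta)
= 1.5700^2 / (2*2.7600)
= 2.4649 / 5.5200
= 0.4465

0.4465


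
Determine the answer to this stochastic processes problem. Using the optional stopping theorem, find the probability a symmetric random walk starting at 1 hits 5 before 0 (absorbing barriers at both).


By optional stopping theorem: E(M at tau) = M(0) = 1
P(hit 5)*5 + P(hit 0)*0 = 1
P(hit 5) = (1 - 0)/(5 - 0) = 1/5 = 0.2000

0.2000


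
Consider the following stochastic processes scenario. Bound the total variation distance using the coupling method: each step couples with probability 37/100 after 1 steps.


TV distance bound <= (1-delta)^n
= (1 - 0.3700)^1
= 0.6300^1
= 0.6300

0.6300


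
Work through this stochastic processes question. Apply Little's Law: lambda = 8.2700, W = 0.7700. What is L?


Little's Law: L = lambda * W
= 8.2700 * 0.7700
= 6.3679

6.3679


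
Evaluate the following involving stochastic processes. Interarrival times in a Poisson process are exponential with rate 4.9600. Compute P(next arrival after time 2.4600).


P(X > t) = exp(-lambda * t)
= exp(-4.9600 * 2.4600)
= exp(-12.2016) = 5.0224e-06

5.0224e-06


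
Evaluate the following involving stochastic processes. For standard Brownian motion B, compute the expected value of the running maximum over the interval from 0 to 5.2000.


E(max B(s)) = sqrt(2t/pi)
= sqrt(2*5.2000/pi)
= sqrt(3.3104)
= 1.8195

1.8195


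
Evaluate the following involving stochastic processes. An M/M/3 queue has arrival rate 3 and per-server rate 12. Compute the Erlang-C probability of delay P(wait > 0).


a = lambda/mu = 0.2500
rho = a/c = 0.0833
Erlang-C formula applied:
C(c,a) = 0.0022

0.0022


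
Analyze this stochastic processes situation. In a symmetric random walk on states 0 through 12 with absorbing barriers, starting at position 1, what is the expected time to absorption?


For symmetric RW on 0,...,N with absorbing barriers, E(i) = i*(N-i)
E(1) = 1 * 11 = 11

11


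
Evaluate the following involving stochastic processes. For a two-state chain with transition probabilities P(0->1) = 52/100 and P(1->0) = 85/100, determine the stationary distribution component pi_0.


Stationary distribution: pi_0 = p10/(p01+p10), pi_1 = p01/(p01+p10)
p01 = 0.5200, p10 = 0.8500
pi_0 = 0.6204

0.6204


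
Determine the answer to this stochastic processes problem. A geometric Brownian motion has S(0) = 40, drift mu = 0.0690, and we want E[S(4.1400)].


E[S(t)] = S(0) * exp(mu * t)
= 40 * exp(0.0690 * 4.1400)
= 40 * 1.3306
= 53.2256

53.2256


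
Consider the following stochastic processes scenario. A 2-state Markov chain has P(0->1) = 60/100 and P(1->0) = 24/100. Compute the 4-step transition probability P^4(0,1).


Computing P^4 by matrix multiplication.
P = [[0.4000, 0.6000], [0.2400, 0.7600]]
After raising P to the power 4:
P^4(0,1) = 0.7138

0.7138


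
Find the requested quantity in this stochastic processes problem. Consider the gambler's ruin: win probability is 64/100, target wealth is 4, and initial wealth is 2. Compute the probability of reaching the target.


Gambler's ruin formula:
r = q/p = 0.3600/0.6400 = 0.5625
P(win) = (1 - r^i)/(1 - r^N)
= (1 - 0.5625^2)/(1 - 0.5625^4)
= 0.7596

0.7596


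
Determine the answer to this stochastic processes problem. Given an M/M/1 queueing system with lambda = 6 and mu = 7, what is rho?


rho = lambda/mu
= 6/7
= 0.8571

0.8571


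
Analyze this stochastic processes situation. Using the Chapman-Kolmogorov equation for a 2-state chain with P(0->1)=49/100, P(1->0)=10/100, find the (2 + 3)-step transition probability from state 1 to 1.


P^5 = P^2 * P^3
Computing via matrix multiplication of the transition matrix.
Entry (1,1) of P^5 = 0.8325

0.8325


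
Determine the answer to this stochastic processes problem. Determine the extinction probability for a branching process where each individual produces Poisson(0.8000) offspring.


Since mu = 0.8000 <= 1, extinction probability = 1.

1.0000


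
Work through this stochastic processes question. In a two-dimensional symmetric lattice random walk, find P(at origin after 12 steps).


P = C(12,6)^2 / 4^12
= 924^2 / 16777216
= 853776 / 16777216
= 0.0509

0.0509


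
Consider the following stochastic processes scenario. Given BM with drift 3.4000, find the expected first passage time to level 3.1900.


Expected first passage time = a/mu
= 3.1900/3.4000
= 0.9382

0.9382


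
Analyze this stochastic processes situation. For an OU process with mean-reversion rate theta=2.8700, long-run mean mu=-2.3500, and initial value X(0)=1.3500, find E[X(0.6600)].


E[X(t)] = mu + (X(0) - mu)*exp(-theta*t)
= -2.3500 + (1.3500 - -2.3500)*exp(-2.8700*0.6600)
= -2.3500 + 3.7000 * 0.1504
= -1.7934

-1.7934


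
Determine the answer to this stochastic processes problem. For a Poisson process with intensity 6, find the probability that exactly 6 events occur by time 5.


P(N(t)=k) = (lambda*t)^k * exp(-lambda*t) / k!
lambda*t = 30
= 30^6 * exp(-30) / 6!
= 729000000 * 9.3576e-14 / 720
= 9.4746e-08

9.4746e-08


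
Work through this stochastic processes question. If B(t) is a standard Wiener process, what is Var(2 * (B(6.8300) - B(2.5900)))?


Var(alpha*(B(t)-B(s))) = alpha^2 * (t-s)
= 2^2 * (6.8300 - 2.5900)
= 4 * 4.2400
= 16.9600

16.9600


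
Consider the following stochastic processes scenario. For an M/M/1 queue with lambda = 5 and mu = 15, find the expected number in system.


rho = 5/15 = 0.3333
L = rho/(1-rho)
= 0.3333/0.6667
= 0.5000

0.5000


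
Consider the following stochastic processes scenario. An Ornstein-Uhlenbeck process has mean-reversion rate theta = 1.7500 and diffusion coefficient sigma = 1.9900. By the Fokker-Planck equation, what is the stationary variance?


Stationary variance = sigma^2 / (2*theta)
= 1.9900^2 / (2*1.7500)
= 3.9601 / 3.5000
= 1.1315

1.1315


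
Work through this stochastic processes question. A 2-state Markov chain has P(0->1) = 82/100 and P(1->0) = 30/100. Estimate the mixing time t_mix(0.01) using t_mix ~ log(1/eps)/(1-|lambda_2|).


lambda_2 = |1 - p01 - p10| = |1 - 0.8200 - 0.3000| = 0.1200
t_mix ~ log(1/eps)/(1 - |lambda_2|)
= log(100)/(1 - 0.1200) = 4.6052/0.8800
= 5.2331

5.2331


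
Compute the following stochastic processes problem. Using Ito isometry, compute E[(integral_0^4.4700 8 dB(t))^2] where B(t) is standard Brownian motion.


By Ito isometry: E[(int f dB)^2] = int f^2 dt
= 8^2 * 4.4700
= 64 * 4.4700 = 286.0800

286.0800


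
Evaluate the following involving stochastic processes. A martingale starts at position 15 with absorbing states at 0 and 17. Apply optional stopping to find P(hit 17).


By optional stopping theorem: E(M at tau) = M(0) = 15
P(hit 17)*17 + P(hit 0)*0 = 15
P(hit 17) = (15 - 0)/(17 - 0) = 15/17 = 0.8824

0.8824


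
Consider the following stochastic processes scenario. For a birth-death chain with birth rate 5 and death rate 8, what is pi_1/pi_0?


For birth-death process, pi_n/pi_0 = (lambda/mu)^n
= (5/8)^1
= 0.6250

0.6250


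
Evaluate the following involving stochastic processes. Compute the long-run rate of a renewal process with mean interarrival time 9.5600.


Long-run renewal rate = 1/E(X)
= 1/9.5600
= 0.1046

0.1046


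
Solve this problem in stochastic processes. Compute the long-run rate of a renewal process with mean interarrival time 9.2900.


Long-run renewal rate = 1/E(X)
= 1/9.2900
= 0.1076

0.1076


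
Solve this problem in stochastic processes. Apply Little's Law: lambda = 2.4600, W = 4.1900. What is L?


Little's Law: L = lambda * W
= 2.4600 * 4.1900
= 10.3074

10.3074


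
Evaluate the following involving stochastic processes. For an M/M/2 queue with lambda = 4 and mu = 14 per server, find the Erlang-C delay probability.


a = lambda/mu = 0.2857
rho = a/c = 0.1429
Erlang-C formula applied:
C(c,a) = 0.0357

0.0357


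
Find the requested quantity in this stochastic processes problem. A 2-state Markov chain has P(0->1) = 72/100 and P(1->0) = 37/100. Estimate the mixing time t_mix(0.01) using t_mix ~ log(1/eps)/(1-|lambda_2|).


lambda_2 = |1 - p01 - p10| = |1 - 0.7200 - 0.3700| = 0.0900
t_mix ~ log(1/eps)/(1 - |lambda_2|)
= log(100)/(1 - 0.0900) = 4.6052/0.9100
= 5.0606

5.0606


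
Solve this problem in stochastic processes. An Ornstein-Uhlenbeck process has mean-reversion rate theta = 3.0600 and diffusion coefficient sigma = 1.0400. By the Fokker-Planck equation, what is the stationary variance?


Stationary variance = sigma^2 / (2*theta)
= 1.0400^2 / (2*3.0600)
= 1.0816 / 6.1200
= 0.1767

0.1767


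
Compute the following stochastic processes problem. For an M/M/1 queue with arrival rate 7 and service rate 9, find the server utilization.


rho = lambda/mu
= 7/9
= 0.7778

0.7778


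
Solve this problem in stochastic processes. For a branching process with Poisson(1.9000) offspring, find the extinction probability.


Since mu = 1.9000 > 1, extinction prob q < 1.
Solve s = exp(mu*(s-1)) iteratively.
q = 0.2328

0.2328


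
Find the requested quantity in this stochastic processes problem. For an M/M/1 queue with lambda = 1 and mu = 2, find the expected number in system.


rho = 1/2 = 0.5000
L = rho/(1-rho)
= 0.5000/0.5000
= 1.0000

1.0000


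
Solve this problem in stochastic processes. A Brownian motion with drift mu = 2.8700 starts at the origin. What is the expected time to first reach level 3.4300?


Expected first passage time = a/mu
= 3.4300/2.8700
= 1.1951

1.1951


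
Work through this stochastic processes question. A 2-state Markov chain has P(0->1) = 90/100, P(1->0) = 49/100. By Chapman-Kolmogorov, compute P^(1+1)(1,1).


P^2 = P^1 * P^1
Computing via matrix multiplication of the transition matrix.
Entry (1,1) of P^2 = 0.7011

0.7011


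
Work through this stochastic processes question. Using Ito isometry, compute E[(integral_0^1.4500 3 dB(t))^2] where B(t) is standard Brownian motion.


By Ito isometry: E[(int f dB)^2] = int f^2 dt
= 3^2 * 1.4500
= 9 * 1.4500 = 13.0500

13.0500


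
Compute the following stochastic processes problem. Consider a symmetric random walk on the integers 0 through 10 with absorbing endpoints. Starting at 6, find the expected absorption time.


For symmetric RW on 0,...,N with absorbing barriers, E(i) = i*(N-i)
E(6) = 6 * 4 = 24

24


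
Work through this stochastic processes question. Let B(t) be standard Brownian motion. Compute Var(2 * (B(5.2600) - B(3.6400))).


Var(alpha*(B(t)-B(s))) = alpha^2 * (t-s)
= 2^2 * (5.2600 - 3.6400)
= 4 * 1.6200
= 6.4800

6.4800


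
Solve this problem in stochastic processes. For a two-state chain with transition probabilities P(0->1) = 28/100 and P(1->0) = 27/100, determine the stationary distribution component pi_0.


Stationary distribution: pi_0 = p10/(p01+p10), pi_1 = p01/(p01+p10)
p01 = 0.2800, p10 = 0.2700
pi_0 = 0.4909

0.4909


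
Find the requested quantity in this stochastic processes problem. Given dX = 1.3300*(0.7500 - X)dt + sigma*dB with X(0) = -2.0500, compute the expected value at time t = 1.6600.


E[X(t)] = mu + (X(0) - mu)*exp(-theta*t)
= 0.7500 + (-2.0500 - 0.7500)*exp(-1.3300*1.6600)
= 0.7500 + -2.8000 * 0.1099
= 0.4422

0.4422


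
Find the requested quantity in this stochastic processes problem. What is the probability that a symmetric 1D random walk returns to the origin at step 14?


P(S(14) = 0) = C(14,7) / 4^7
= 3432 / 16384
= 0.2095

0.2095


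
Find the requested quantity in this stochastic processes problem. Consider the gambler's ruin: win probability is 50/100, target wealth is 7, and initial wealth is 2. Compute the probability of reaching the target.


p = 1/2: P(win) = i/N = 2/7
= 0.2857

0.2857


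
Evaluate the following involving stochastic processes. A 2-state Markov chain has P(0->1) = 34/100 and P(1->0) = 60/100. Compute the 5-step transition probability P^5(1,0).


Computing P^5 by matrix multiplication.
P = [[0.6600, 0.3400], [0.6000, 0.4000]]
After raising P to the power 5:
P^5(1,0) = 0.6383

0.6383


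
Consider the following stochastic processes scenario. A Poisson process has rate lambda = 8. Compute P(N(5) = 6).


P(N(t)=k) = (lambda*t)^k * exp(-lambda*t) / k!
lambda*t = 40
= 40^6 * exp(-40) / 6!
= 4096000000 * 4.2484e-18 / 720
= 2.4168e-11

2.4168e-11


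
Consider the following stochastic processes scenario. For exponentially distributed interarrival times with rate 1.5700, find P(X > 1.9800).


P(X > t) = exp(-lambda * t)
= exp(-1.5700 * 1.9800)
= exp(-3.1086) = 0.0447

0.0447


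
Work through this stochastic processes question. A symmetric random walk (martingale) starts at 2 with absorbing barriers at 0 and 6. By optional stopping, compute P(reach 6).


By optional stopping theorem: E(M at tau) = M(0) = 2
P(hit 6)*6 + P(hit 0)*0 = 2
P(hit 6) = (2 - 0)/(6 - 0) = 1/3 = 0.3333

0.3333


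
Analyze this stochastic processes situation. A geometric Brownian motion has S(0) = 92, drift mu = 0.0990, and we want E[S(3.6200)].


E[S(t)] = S(0) * exp(mu * t)
= 92 * exp(0.0990 * 3.6200)
= 92 * 1.4310
= 131.6529

131.6529


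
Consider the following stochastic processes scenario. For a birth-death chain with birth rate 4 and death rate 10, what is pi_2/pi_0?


For birth-death process, pi_n/pi_0 = (lambda/mu)^n
= (4/10)^2
= 0.1600

0.1600


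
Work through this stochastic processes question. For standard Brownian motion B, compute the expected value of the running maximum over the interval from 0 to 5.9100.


E(max B(s)) = sqrt(2t/pi)
= sqrt(2*5.9100/pi)
= sqrt(3.7624)
= 1.9397

1.9397


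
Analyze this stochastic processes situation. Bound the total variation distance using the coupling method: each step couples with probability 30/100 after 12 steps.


TV distance bound <= (1-delta)^n
= (1 - 0.3000)^12
= 0.7000^12
= 0.0138

0.0138


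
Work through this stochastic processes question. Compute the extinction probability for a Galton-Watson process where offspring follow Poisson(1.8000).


Since mu = 1.8000 > 1, extinction prob q < 1.
Solve s = exp(mu*(s-1)) iteratively.
q = 0.2676

0.2676


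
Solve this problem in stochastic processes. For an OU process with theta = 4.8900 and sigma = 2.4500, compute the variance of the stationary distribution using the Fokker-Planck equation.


Stationary variance = sigma^2 / (2*theta)
= 2.4500^2 / (2*4.8900)
= 6.0025 / 9.7800
= 0.6138

0.6138


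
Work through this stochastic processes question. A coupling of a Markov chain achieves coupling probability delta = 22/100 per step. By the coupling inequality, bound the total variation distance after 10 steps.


TV distance bound <= (1-delta)^n
= (1 - 0.2200)^10
= 0.7800^10
= 0.0834

0.0834


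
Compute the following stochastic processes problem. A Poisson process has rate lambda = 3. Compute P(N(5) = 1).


P(N(t)=k) = (lambda*t)^k * exp(-lambda*t) / k!
lambda*t = 15
= 15^1 * exp(-15) / 1!
= 15 * 3.0590e-07 / 1
= 4.5885e-06

4.5885e-06


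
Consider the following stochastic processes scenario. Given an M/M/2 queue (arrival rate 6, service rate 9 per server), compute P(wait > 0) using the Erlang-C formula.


a = lambda/mu = 0.6667
rho = a/c = 0.3333
Erlang-C formula applied:
C(c,a) = 0.1667

0.1667


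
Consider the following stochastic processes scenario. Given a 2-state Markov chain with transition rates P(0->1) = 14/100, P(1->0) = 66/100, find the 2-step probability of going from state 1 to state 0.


Computing P^2 by matrix multiplication.
P = [[0.8600, 0.1400], [0.6600, 0.3400]]
After raising P to the power 2:
P^2(1,0) = 0.7920

0.7920


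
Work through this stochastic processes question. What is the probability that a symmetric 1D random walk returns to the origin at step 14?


P(S(14) = 0) = C(14,7) / 4^7
= 3432 / 16384
= 0.2095

0.2095


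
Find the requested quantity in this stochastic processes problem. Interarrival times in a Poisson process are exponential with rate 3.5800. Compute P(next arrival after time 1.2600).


P(X > t) = exp(-lambda * t)
= exp(-3.5800 * 1.2600)
= exp(-4.5108) = 0.0110

0.0110


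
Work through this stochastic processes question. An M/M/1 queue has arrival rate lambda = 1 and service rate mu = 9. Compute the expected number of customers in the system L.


rho = 1/9 = 0.1111
L = rho/(1-rho)
= 0.1111/0.8889
= 0.1250

0.1250


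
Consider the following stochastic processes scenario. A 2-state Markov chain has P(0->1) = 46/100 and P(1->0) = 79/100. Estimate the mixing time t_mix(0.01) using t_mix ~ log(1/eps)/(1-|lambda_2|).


lambda_2 = |1 - p01 - p10| = |1 - 0.4600 - 0.7900| = 0.2500
t_mix ~ log(1/eps)/(1 - |lambda_2|)
= log(100)/(1 - 0.2500) = 4.6052/0.7500
= 6.1402

6.1402


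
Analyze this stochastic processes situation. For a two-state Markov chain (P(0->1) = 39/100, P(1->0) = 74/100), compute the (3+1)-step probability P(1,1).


P^4 = P^3 * P^1
Computing via matrix multiplication of the transition matrix.
Entry (1,1) of P^4 = 0.3453

0.3453


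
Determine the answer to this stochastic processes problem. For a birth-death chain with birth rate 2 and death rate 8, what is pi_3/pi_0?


For birth-death process, pi_n/pi_0 = (lambda/mu)^n
= (2/8)^3
= 0.0156

0.0156


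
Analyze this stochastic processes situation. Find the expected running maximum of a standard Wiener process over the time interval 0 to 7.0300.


E(max B(s)) = sqrt(2t/pi)
= sqrt(2*7.0300/pi)
= sqrt(4.4754)
= 2.1155

2.1155


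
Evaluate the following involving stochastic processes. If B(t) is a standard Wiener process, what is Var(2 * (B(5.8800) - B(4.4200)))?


Var(alpha*(B(t)-B(s))) = alpha^2 * (t-s)
= 2^2 * (5.8800 - 4.4200)
= 4 * 1.4600
= 5.8400

5.8400


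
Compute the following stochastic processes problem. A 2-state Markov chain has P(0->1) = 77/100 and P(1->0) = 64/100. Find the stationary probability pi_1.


Stationary distribution: pi_0 = p10/(p01+p10), pi_1 = p01/(p01+p10)
p01 = 0.7700, p10 = 0.6400
pi_1 = 0.5461

0.5461


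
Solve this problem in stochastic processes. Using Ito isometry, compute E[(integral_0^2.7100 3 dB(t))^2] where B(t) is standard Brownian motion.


By Ito isometry: E[(int f dB)^2] = int f^2 dt
= 3^2 * 2.7100
= 9 * 2.7100 = 24.3900

24.3900


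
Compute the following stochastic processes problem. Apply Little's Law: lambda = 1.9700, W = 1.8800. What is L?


Little's Law: L = lambda * W
= 1.9700 * 1.8800
= 3.7036

3.7036


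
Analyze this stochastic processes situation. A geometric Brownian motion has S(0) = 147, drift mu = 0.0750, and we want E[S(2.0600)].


E[S(t)] = S(0) * exp(mu * t)
= 147 * exp(0.0750 * 2.0600)
= 147 * 1.1671
= 171.5599

171.5599


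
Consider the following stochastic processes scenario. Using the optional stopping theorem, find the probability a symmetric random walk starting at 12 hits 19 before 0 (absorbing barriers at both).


By optional stopping theorem: E(M at tau) = M(0) = 12
P(hit 19)*19 + P(hit 0)*0 = 12
P(hit 19) = (12 - 0)/(19 - 0) = 12/19 = 0.6316

0.6316


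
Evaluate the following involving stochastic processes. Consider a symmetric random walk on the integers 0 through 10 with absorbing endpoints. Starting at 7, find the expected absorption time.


For symmetric RW on 0,...,N with absorbing barriers, E(i) = i*(N-i)
E(7) = 7 * 3 = 21

21


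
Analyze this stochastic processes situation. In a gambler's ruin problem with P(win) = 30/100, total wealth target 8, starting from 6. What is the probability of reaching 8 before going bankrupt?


Gambler's ruin formula:
r = q/p = 0.7000/0.3000 = 2.3333
P(win) = (1 - r^i)/(1 - r^N)
= (1 - 2.3333^6)/(1 - 2.3333^8)
= 0.1827

0.1827


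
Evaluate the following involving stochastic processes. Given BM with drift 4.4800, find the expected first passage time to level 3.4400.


Expected first passage time = a/mu
= 3.4400/4.4800
= 0.7679

0.7679


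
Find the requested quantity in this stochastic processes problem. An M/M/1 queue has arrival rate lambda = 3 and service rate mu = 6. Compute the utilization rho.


rho = lambda/mu
= 3/6
= 0.5000

0.5000


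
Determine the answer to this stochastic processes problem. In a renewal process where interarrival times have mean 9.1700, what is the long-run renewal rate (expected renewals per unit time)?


Long-run renewal rate = 1/E(X)
= 1/9.1700
= 0.1091

0.1091


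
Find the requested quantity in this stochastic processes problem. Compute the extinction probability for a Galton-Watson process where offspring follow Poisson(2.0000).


Since mu = 2.0000 > 1, extinction prob q < 1.
Solve s = exp(mu*(s-1)) iteratively.
q = 0.2032

0.2032


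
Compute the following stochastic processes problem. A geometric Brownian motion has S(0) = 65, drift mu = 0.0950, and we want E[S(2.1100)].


E[S(t)] = S(0) * exp(mu * t)
= 65 * exp(0.0950 * 2.1100)
= 65 * 1.2220
= 79.4269

79.4269


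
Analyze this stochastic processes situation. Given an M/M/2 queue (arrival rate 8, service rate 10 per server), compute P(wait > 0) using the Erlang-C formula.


a = lambda/mu = 0.8000
rho = a/c = 0.4000
Erlang-C formula applied:
C(c,a) = 0.2286

0.2286


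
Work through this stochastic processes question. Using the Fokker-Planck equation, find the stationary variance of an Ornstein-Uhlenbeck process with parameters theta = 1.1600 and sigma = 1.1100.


Stationary variance = sigma^2 / (2*theta)
= 1.1100^2 / (2*1.1600)
= 1.2321 / 2.3200
= 0.5311

0.5311


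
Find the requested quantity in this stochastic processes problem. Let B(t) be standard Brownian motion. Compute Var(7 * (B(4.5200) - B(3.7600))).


Var(alpha*(B(t)-B(s))) = alpha^2 * (t-s)
= 7^2 * (4.5200 - 3.7600)
= 49 * 0.7600
= 37.2400

37.2400


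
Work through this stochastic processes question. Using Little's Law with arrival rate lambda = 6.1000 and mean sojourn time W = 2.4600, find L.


Little's Law: L = lambda * W
= 6.1000 * 2.4600
= 15.0060

15.0060


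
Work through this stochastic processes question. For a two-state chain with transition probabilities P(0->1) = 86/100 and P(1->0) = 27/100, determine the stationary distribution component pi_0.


Stationary distribution: pi_0 = p10/(p01+p10), pi_1 = p01/(p01+p10)
p01 = 0.8600, p10 = 0.2700
pi_0 = 0.2389

0.2389


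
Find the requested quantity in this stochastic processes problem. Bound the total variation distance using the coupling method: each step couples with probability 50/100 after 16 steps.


TV distance bound <= (1-delta)^n
= (1 - 0.5000)^16
= 0.5000^16
= 1.5259e-05

1.5259e-05


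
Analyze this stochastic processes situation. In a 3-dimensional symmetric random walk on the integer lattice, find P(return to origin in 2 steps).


P(return in 2 steps) = P(reverse first step) = 1/(2d)
= 1/6
= 0.1667

0.1667


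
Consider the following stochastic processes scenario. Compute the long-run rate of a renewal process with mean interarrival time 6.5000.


Long-run renewal rate = 1/E(X)
= 1/6.5000
= 0.1538

0.1538


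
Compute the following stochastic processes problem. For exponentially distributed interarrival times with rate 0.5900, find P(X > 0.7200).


P(X > t) = exp(-lambda * t)
= exp(-0.5900 * 0.7200)
= exp(-0.4248) = 0.6539

0.6539


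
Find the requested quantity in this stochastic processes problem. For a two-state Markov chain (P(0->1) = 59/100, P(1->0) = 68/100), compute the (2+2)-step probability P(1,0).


P^4 = P^2 * P^2
Computing via matrix multiplication of the transition matrix.
Entry (1,0) of P^4 = 0.5326

0.5326


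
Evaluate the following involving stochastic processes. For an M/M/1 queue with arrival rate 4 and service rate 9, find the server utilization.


rho = lambda/mu
= 4/9
= 0.4444

0.4444


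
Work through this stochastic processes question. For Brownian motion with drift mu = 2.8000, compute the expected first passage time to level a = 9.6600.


Expected first passage time = a/mu
= 9.6600/2.8000
= 3.4500

3.4500


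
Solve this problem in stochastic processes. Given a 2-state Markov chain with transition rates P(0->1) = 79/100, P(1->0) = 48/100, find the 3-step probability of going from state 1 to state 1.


Computing P^3 by matrix multiplication.
P = [[0.2100, 0.7900], [0.4800, 0.5200]]
After raising P to the power 3:
P^3(1,1) = 0.6146

0.6146


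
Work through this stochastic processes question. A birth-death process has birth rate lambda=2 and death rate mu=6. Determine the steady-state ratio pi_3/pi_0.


For birth-death process, pi_n/pi_0 = (lambda/mu)^n
= (2/6)^3
= 0.0370

0.0370


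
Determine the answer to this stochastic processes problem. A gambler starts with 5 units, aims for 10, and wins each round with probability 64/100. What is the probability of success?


Gambler's ruin formula:
r = q/p = 0.3600/0.6400 = 0.5625
P(win) = (1 - r^i)/(1 - r^N)
= (1 - 0.5625^5)/(1 - 0.5625^10)
= 0.9467

0.9467


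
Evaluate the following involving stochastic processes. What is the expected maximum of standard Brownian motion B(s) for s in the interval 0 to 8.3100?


E(max B(s)) = sqrt(2t/pi)
= sqrt(2*8.3100/pi)
= sqrt(5.2903)
= 2.3001

2.3001


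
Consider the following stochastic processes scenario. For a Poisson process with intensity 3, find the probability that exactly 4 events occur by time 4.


P(N(t)=k) = (lambda*t)^k * exp(-lambda*t) / k!
lambda*t = 12
= 12^4 * exp(-12) / 4!
= 20736 * 6.1442e-06 / 24
= 0.0053

0.0053


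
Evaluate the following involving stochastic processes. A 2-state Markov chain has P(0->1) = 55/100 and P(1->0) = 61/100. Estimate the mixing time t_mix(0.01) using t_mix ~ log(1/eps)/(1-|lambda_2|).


lambda_2 = |1 - p01 - p10| = |1 - 0.5500 - 0.6100| = 0.1600
t_mix ~ log(1/eps)/(1 - |lambda_2|)
= log(100)/(1 - 0.1600) = 4.6052/0.8400
= 5.4823

5.4823


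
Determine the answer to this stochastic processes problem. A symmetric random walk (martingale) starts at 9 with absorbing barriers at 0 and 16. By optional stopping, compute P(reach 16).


By optional stopping theorem: E(M at tau) = M(0) = 9
P(hit 16)*16 + P(hit 0)*0 = 9
P(hit 16) = (9 - 0)/(16 - 0) = 9/16 = 0.5625

0.5625


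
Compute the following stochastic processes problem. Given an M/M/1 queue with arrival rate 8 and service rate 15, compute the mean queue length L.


rho = 8/15 = 0.5333
L = rho/(1-rho)
= 0.5333/0.4667
= 1.1429

1.1429


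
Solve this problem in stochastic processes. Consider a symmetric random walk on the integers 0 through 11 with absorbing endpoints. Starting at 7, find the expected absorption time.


For symmetric RW on 0,...,N with absorbing barriers, E(i) = i*(N-i)
E(7) = 7 * 4 = 28

28


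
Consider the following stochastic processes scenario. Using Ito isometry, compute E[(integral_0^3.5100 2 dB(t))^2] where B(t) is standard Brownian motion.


By Ito isometry: E[(int f dB)^2] = int f^2 dt
= 2^2 * 3.5100
= 4 * 3.5100 = 14.0400

14.0400


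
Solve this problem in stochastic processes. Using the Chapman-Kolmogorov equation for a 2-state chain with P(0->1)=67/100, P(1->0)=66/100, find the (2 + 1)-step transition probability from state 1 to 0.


P^3 = P^2 * P^1
Computing via matrix multiplication of the transition matrix.
Entry (1,0) of P^3 = 0.5141

0.5141


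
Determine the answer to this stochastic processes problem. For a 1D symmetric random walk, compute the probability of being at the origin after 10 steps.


P(S(10) = 0) = C(10,5) / 4^5
= 252 / 1024
= 0.2461

0.2461


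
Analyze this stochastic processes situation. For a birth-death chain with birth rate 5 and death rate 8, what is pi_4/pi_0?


For birth-death process, pi_n/pi_0 = (lambda/mu)^n
= (5/8)^4
= 0.1526

0.1526


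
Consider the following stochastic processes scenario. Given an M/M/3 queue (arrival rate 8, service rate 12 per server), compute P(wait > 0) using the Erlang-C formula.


a = lambda/mu = 0.6667
rho = a/c = 0.2222
Erlang-C formula applied:
C(c,a) = 0.0325

0.0325


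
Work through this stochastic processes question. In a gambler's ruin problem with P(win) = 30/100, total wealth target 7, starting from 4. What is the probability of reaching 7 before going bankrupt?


Gambler's ruin formula:
r = q/p = 0.7000/0.3000 = 2.3333
P(win) = (1 - r^i)/(1 - r^N)
= (1 - 2.3333^4)/(1 - 2.3333^7)
= 0.0763

0.0763


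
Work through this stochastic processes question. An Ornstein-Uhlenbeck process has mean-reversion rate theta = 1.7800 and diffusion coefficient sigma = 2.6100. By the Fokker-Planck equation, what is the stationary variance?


Stationary variance = sigma^2 / (2*theta)
= 2.6100^2 / (2*1.7800)
= 6.8121 / 3.5600
= 1.9135

1.9135


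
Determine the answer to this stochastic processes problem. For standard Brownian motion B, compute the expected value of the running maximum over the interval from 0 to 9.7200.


E(max B(s)) = sqrt(2t/pi)
= sqrt(2*9.7200/pi)
= sqrt(6.1879)
= 2.4876

2.4876


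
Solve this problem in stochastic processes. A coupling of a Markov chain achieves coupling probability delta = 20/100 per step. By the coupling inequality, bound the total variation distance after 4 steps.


TV distance bound <= (1-delta)^n
= (1 - 0.2000)^4
= 0.8000^4
= 0.4096

0.4096


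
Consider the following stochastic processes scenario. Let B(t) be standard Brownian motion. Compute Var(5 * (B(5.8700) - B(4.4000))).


Var(alpha*(B(t)-B(s))) = alpha^2 * (t-s)
= 5^2 * (5.8700 - 4.4000)
= 25 * 1.4700
= 36.7500

36.7500


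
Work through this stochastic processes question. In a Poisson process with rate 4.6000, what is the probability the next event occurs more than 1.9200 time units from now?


P(X > t) = exp(-lambda * t)
= exp(-4.6000 * 1.9200)
= exp(-8.8320) = 1.4599e-04

1.4599e-04


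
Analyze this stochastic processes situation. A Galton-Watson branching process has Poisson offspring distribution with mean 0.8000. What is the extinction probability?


Since mu = 0.8000 <= 1, extinction probability = 1.

1.0000


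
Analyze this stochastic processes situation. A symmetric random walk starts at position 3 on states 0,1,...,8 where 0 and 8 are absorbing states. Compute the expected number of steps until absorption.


For symmetric RW on 0,...,N with absorbing barriers, E(i) = i*(N-i)
E(3) = 3 * 5 = 15

15


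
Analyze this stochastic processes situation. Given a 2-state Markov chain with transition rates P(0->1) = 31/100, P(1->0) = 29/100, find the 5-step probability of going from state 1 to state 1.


Computing P^5 by matrix multiplication.
P = [[0.6900, 0.3100], [0.2900, 0.7100]]
After raising P to the power 5:
P^5(1,1) = 0.5216

0.5216


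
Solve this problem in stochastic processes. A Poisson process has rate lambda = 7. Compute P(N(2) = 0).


P(N(t)=k) = (lambda*t)^k * exp(-lambda*t) / k!
lambda*t = 14
= 14^0 * exp(-14) / 0!
= 1 * 8.3153e-07 / 1
= 8.3153e-07

8.3153e-07


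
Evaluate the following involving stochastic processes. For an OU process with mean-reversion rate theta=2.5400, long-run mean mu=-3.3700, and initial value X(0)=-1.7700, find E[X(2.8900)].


E[X(t)] = mu + (X(0) - mu)*exp(-theta*t)
= -3.3700 + (-1.7700 - -3.3700)*exp(-2.5400*2.8900)
= -3.3700 + 1.6000 * 6.4866e-04
= -3.3690

-3.3690


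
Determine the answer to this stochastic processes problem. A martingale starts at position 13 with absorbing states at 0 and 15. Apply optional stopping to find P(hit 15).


By optional stopping theorem: E(M at tau) = M(0) = 13
P(hit 15)*15 + P(hit 0)*0 = 13
P(hit 15) = (13 - 0)/(15 - 0) = 13/15 = 0.8667

0.8667


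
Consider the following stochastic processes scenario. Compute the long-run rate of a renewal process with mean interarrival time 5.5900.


Long-run renewal rate = 1/E(X)
= 1/5.5900
= 0.1789

0.1789


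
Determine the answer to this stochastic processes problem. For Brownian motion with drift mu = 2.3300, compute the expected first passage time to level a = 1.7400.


Expected first passage time = a/mu
= 1.7400/2.3300
= 0.7468

0.7468


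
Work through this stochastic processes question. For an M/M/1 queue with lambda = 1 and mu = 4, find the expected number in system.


rho = 1/4 = 0.2500
L = rho/(1-rho)
= 0.2500/0.7500
= 0.3333

0.3333


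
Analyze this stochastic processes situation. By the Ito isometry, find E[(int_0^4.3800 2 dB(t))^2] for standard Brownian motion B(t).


By Ito isometry: E[(int f dB)^2] = int f^2 dt
= 2^2 * 4.3800
= 4 * 4.3800 = 17.5200

17.5200


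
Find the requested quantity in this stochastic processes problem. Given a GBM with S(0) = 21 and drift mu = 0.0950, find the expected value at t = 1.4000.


E[S(t)] = S(0) * exp(mu * t)
= 21 * exp(0.0950 * 1.4000)
= 21 * 1.1422
= 23.9872

23.9872


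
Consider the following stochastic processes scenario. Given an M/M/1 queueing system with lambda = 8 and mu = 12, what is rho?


rho = lambda/mu
= 8/12
= 0.6667

0.6667


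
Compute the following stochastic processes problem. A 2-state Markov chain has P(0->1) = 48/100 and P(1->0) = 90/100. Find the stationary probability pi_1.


Stationary distribution: pi_0 = p10/(p01+p10), pi_1 = p01/(p01+p10)
p01 = 0.4800, p10 = 0.9000
pi_1 = 0.3478

0.3478


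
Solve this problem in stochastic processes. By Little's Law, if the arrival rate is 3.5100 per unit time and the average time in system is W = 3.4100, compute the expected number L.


Little's Law: L = lambda * W
= 3.5100 * 3.4100
= 11.9691

11.9691


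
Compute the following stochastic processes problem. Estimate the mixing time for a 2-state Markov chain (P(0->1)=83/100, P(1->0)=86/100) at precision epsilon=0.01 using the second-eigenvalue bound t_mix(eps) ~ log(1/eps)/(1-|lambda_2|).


lambda_2 = |1 - p01 - p10| = |1 - 0.8300 - 0.8600| = 0.6900
t_mix ~ log(1/eps)/(1 - |lambda_2|)
= log(100)/(1 - 0.6900) = 4.6052/0.3100
= 14.8554

14.8554


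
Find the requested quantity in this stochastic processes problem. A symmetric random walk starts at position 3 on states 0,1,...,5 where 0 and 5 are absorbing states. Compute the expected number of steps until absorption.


For symmetric RW on 0,...,N with absorbing barriers, E(i) = i*(N-i)
E(3) = 3 * 2 = 6

6
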